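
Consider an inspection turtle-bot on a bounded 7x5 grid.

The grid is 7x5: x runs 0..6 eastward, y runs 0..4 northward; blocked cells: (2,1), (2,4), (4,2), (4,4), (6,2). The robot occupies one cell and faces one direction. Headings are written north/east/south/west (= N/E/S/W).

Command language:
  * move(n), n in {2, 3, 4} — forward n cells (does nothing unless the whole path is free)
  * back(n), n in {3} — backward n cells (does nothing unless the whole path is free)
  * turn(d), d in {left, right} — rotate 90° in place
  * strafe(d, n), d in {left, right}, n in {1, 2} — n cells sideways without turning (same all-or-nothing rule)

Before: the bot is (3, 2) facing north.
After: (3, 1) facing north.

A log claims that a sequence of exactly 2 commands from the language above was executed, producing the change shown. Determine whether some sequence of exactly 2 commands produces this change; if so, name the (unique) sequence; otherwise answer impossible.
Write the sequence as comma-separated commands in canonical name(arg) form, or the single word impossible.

move(2), back(3)

key: running back(3) before move(2) would end elsewhere — order is forced
start: (3, 2) facing north
[1] after move(2): (3, 4) facing north
[2] after back(3): (3, 1) facing north
no rival 2-sequence matches.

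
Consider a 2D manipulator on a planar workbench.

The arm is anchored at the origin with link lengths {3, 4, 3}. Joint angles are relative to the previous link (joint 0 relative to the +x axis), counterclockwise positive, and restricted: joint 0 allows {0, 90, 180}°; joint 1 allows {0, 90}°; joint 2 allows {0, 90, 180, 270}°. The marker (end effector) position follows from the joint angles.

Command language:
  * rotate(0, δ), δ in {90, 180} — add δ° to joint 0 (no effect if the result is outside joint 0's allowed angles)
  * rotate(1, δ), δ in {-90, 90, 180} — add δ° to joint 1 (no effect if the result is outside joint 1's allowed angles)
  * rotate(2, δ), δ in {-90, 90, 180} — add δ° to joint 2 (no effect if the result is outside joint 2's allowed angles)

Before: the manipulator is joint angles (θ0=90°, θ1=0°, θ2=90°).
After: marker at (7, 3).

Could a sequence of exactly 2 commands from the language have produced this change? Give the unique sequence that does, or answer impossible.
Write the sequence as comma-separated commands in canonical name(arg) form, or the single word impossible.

rotate(0, 90), rotate(0, 180)

key: order matters: swapping rotate(0, 90) and rotate(0, 180) lands elsewhere
start: joint angles (θ0=90°, θ1=0°, θ2=90°)
t=1 rotate(0, 90) ⇒ joint angles (θ0=180°, θ1=0°, θ2=90°)
t=2 rotate(0, 180) ⇒ joint angles (θ0=0°, θ1=0°, θ2=90°)
all 64 alternatives checked — unique.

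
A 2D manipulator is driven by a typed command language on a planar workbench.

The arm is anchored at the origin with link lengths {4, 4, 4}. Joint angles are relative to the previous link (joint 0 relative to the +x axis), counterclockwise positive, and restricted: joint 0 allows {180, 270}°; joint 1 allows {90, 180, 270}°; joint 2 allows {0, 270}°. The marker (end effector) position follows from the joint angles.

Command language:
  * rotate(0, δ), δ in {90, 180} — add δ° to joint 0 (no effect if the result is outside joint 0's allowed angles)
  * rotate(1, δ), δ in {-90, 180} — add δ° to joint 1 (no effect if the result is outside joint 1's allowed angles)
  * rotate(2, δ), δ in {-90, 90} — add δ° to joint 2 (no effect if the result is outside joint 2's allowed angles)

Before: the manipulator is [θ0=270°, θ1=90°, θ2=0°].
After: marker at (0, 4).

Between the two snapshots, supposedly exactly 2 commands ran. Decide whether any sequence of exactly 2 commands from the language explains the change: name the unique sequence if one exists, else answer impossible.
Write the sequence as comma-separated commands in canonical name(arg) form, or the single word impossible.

rotate(1, 180), rotate(1, -90)

key: order matters: swapping rotate(1, 180) and rotate(1, -90) lands elsewhere
t0: [θ0=270°, θ1=90°, θ2=0°]
t=1 rotate(1, 180) ⇒ [θ0=270°, θ1=270°, θ2=0°]
t=2 rotate(1, -90) ⇒ [θ0=270°, θ1=180°, θ2=0°]
no rival 2-sequence matches.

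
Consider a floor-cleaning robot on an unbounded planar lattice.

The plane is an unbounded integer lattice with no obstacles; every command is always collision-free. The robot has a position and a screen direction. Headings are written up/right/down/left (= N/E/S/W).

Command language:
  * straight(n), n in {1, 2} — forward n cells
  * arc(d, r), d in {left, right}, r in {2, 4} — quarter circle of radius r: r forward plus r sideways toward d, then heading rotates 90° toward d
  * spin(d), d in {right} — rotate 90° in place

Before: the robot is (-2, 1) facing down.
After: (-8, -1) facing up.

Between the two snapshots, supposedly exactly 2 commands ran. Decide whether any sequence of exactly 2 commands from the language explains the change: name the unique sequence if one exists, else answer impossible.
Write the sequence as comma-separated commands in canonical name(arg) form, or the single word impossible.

key: position moved to (-8,-1) AND the heading swung to N — translation plus rotation needed
initial: (-2, 1) facing down
t=1 arc(right, 4) ⇒ (-6, -3) facing left
t=2 arc(right, 2) ⇒ (-8, -1) facing up
uniquely the one of 49 2-step routes that fits.

arc(right, 4), arc(right, 2)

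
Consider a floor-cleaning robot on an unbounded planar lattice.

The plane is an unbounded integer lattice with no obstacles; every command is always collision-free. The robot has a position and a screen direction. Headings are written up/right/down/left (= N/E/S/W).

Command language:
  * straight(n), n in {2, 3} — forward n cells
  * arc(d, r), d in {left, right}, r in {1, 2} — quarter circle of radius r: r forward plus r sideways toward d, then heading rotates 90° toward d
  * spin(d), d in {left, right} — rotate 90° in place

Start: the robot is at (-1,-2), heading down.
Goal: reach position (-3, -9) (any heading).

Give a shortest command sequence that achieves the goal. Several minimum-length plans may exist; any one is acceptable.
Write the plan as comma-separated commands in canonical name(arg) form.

straight(2), straight(3), arc(right, 2)

initial: at (-1,-2), heading down
1. straight(2) → at (-1,-4), heading down
2. straight(3) → at (-1,-7), heading down
3. arc(right, 2) → at (-3,-9), heading left
minimal: 3 command(s), checked below 3.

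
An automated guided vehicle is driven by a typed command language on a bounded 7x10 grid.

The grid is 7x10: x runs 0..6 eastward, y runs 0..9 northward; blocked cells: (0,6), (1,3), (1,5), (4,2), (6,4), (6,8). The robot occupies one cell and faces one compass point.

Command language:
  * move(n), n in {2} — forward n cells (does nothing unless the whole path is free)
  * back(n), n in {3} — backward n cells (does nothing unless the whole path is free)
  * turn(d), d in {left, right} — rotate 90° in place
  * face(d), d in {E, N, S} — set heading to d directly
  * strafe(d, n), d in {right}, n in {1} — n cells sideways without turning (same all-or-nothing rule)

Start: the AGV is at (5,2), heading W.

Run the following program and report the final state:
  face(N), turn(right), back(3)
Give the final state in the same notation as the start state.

begin: at (5,2), heading W
1. face(N) → at (5,2), heading N
2. turn(right) → at (5,2), heading E
3. back(3) → at (5,2), heading E

at (5,2), heading E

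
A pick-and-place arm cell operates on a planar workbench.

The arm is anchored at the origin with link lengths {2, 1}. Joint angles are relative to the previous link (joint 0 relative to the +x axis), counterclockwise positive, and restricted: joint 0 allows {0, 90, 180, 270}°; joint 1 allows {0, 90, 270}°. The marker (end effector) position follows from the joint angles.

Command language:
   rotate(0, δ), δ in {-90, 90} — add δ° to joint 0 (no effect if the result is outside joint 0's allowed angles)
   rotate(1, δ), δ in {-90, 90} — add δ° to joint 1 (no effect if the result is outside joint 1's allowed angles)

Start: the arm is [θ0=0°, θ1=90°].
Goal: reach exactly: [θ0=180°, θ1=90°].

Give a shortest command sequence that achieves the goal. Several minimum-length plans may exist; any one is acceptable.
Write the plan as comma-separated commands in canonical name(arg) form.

rotate(0, 90), rotate(0, 90)

initial: [θ0=0°, θ1=90°]
step 1 (rotate(0, 90)): [θ0=90°, θ1=90°]
step 2 (rotate(0, 90)): [θ0=180°, θ1=90°]
no 1-step plan works, so 2 is optimal.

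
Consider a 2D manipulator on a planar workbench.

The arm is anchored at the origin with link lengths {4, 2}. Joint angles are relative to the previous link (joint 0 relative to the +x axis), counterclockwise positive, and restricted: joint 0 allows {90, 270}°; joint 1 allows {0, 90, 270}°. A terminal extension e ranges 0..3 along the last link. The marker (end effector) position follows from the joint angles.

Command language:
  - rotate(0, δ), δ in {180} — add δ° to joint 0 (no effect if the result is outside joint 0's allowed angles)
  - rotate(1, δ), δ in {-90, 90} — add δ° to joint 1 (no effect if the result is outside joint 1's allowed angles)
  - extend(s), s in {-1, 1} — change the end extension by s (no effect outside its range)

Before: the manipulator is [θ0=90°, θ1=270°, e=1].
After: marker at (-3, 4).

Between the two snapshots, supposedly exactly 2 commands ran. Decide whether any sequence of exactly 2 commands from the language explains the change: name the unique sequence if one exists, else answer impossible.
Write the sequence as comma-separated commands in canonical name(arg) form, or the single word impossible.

start: [θ0=90°, θ1=270°, e=1]
t=1 rotate(1, 90) ⇒ [θ0=90°, θ1=0°, e=1]
t=2 rotate(1, 90) ⇒ [θ0=90°, θ1=90°, e=1]
no other 2-command option fits: unique.

rotate(1, 90), rotate(1, 90)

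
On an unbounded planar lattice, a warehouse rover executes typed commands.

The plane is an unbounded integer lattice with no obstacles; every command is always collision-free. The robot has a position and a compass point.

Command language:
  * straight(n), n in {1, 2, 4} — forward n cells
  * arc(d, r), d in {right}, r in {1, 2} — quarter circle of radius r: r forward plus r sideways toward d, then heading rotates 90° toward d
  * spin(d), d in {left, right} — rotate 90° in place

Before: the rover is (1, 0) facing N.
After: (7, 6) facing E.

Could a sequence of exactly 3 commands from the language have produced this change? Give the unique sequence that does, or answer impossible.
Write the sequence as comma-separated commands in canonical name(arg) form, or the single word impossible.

key: cell and facing (now E) both changed — the 3 commands mix motion and turning
start: (1, 0) facing N
1. straight(4) → (1, 4) facing N
2. arc(right, 2) → (3, 6) facing E
3. straight(4) → (7, 6) facing E
all 343 alternatives checked — unique.

straight(4), arc(right, 2), straight(4)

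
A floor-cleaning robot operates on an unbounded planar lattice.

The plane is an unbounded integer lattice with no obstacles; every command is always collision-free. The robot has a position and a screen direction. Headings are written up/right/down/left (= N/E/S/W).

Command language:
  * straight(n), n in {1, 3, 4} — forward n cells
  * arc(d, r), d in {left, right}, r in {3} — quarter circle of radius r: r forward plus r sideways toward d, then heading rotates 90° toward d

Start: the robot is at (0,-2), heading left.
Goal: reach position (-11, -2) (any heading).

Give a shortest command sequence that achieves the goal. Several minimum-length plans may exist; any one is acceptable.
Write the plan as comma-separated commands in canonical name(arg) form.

initial: at (0,-2), heading left
1. straight(3) → at (-3,-2), heading left
2. straight(4) → at (-7,-2), heading left
3. straight(4) → at (-11,-2), heading left
shorter routes all fall short; 3 is best.

straight(3), straight(4), straight(4)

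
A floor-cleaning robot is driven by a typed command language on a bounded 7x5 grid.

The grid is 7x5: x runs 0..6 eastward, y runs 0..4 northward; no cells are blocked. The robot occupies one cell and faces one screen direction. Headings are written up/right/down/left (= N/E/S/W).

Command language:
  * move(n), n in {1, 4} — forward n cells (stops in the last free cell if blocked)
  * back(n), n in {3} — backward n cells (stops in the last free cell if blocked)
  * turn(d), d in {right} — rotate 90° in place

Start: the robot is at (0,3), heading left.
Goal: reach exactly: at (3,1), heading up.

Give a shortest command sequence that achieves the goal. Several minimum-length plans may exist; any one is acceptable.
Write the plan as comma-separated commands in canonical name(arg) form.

back(3), turn(right), back(3), move(1)

initial: at (0,3), heading left
[1] after back(3): at (3,3), heading left
[2] after turn(right): at (3,3), heading up
[3] after back(3): at (3,0), heading up
[4] after move(1): at (3,1), heading up
minimal: 4 command(s), checked below 4.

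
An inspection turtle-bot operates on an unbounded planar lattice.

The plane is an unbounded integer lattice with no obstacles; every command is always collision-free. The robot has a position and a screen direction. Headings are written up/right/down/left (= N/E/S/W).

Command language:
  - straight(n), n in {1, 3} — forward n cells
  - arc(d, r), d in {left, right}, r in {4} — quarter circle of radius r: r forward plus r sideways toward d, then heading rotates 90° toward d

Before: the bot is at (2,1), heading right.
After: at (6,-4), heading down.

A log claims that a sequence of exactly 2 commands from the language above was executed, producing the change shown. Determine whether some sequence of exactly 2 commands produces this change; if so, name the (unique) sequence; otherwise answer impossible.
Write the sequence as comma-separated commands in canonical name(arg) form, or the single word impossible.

key: position moved to (6,-4) AND the heading swung to S — translation plus rotation needed
start: at (2,1), heading right
step 1 (arc(right, 4)): at (6,-3), heading down
step 2 (straight(1)): at (6,-4), heading down
no other 2-command option fits: unique.

arc(right, 4), straight(1)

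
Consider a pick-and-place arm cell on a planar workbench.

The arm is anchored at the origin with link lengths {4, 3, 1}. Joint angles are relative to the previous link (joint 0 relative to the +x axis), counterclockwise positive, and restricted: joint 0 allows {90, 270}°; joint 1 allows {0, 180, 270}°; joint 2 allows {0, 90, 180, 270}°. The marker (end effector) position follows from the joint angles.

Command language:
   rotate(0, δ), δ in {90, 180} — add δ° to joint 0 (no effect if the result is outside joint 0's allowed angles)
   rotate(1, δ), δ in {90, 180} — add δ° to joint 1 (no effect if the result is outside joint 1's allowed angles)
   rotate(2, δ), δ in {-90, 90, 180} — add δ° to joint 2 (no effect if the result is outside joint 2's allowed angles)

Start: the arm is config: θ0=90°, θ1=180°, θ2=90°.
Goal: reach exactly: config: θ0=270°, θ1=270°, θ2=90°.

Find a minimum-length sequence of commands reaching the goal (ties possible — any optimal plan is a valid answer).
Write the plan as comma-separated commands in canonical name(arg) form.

t0: config: θ0=90°, θ1=180°, θ2=90°
step 1 (rotate(1, 90)): config: θ0=90°, θ1=270°, θ2=90°
step 2 (rotate(0, 180)): config: θ0=270°, θ1=270°, θ2=90°
nothing shorter than 2 reaches the goal.

rotate(1, 90), rotate(0, 180)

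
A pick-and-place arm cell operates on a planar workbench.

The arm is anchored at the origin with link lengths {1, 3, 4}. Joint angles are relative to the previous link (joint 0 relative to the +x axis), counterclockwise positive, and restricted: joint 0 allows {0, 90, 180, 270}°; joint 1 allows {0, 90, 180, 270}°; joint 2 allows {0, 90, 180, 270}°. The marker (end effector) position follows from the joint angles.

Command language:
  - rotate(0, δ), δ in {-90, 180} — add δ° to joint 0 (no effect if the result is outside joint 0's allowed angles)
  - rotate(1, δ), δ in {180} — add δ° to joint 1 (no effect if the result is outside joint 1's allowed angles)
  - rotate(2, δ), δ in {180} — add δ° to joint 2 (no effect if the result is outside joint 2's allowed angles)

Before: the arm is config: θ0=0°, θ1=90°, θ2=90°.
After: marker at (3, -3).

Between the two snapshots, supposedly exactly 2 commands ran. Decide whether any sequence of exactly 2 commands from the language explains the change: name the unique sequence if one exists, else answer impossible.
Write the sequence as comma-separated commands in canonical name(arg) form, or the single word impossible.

start: config: θ0=0°, θ1=90°, θ2=90°
t=1 rotate(0, -90) ⇒ config: θ0=270°, θ1=90°, θ2=90°
t=2 rotate(0, -90) ⇒ config: θ0=180°, θ1=90°, θ2=90°
no other 2-command option fits: unique.

rotate(0, -90), rotate(0, -90)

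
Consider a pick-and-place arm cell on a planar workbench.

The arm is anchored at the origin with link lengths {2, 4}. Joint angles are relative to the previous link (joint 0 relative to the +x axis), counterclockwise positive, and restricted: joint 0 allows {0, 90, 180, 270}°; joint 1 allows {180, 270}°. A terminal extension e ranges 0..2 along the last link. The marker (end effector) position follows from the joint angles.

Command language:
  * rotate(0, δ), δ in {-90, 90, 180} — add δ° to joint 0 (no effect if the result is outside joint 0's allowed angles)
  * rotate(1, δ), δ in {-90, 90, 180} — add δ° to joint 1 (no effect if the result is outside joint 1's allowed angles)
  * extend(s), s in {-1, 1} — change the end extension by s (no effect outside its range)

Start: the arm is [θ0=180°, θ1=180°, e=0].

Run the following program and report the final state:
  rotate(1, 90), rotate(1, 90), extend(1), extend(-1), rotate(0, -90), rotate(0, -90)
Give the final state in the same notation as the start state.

[θ0=0°, θ1=270°, e=0]

from: [θ0=180°, θ1=180°, e=0]
1. rotate(1, 90) → [θ0=180°, θ1=270°, e=0]
2. rotate(1, 90) → [θ0=180°, θ1=270°, e=0]
3. extend(1) → [θ0=180°, θ1=270°, e=1]
4. extend(-1) → [θ0=180°, θ1=270°, e=0]
5. rotate(0, -90) → [θ0=90°, θ1=270°, e=0]
6. rotate(0, -90) → [θ0=0°, θ1=270°, e=0]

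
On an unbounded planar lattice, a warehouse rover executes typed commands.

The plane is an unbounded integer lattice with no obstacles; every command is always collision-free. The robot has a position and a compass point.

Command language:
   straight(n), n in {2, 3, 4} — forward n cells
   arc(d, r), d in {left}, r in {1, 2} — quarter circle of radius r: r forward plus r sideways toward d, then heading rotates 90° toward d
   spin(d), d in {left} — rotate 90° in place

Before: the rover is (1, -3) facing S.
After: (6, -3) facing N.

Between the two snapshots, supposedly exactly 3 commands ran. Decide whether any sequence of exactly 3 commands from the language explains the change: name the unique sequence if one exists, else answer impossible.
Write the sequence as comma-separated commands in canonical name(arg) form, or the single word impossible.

key: position moved to (6,-3) AND the heading swung to N — translation plus rotation needed
from: (1, -3) facing S
[1] after arc(left, 1): (2, -4) facing E
[2] after straight(3): (5, -4) facing E
[3] after arc(left, 1): (6, -3) facing N
no other 3-command option fits: unique.

arc(left, 1), straight(3), arc(left, 1)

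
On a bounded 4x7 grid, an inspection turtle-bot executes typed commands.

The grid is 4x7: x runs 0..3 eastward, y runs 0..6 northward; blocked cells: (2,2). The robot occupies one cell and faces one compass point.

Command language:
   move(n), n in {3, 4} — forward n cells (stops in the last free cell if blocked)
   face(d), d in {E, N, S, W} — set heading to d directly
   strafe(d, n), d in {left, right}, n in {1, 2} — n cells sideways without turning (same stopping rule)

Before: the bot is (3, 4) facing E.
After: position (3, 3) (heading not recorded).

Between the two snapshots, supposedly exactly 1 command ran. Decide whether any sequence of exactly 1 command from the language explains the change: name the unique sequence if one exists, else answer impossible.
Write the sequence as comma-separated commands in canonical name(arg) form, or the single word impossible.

start: (3, 4) facing E
[1] after strafe(right, 1): (3, 3) facing E
all 10 alternatives checked — unique.

strafe(right, 1)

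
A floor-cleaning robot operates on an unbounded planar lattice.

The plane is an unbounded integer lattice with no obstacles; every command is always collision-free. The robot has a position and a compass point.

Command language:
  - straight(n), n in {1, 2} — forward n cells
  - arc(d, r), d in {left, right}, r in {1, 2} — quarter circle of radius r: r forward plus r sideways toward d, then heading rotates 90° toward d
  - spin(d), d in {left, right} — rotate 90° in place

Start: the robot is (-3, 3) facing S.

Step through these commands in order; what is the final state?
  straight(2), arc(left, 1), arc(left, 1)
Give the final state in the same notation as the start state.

(-1, 1) facing N

t0: (-3, 3) facing S
[1] after straight(2): (-3, 1) facing S
[2] after arc(left, 1): (-2, 0) facing E
[3] after arc(left, 1): (-1, 1) facing N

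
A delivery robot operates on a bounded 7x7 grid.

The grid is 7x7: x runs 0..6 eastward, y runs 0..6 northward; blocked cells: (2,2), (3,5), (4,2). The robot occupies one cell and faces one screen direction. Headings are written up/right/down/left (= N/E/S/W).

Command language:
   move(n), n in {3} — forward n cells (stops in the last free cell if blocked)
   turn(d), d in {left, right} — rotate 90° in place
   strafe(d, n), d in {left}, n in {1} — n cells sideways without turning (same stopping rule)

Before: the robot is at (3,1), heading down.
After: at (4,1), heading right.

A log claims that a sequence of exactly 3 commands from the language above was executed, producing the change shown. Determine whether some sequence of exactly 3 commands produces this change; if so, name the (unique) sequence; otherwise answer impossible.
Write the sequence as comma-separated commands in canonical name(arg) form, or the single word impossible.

strafe(left, 1), turn(left), strafe(left, 1)

key: the second strafe(left, 1) is stopped early by the blocked cell at (4,2)
begin: at (3,1), heading down
t=1 strafe(left, 1) ⇒ at (4,1), heading down
t=2 turn(left) ⇒ at (4,1), heading right
t=3 strafe(left, 1) ⇒ at (4,1), heading right
uniquely the one of 64 3-step routes that fits.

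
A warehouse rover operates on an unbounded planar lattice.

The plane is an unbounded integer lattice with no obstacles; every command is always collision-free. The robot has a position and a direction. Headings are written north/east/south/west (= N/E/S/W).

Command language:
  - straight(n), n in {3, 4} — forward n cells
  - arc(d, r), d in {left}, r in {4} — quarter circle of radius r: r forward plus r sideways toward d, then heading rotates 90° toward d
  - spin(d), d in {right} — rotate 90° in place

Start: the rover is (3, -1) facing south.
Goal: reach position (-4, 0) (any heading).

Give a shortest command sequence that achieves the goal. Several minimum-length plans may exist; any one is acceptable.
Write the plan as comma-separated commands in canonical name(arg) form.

from: (3, -1) facing south
step 1 (straight(3)): (3, -4) facing south
step 2 (spin(right)): (3, -4) facing west
step 3 (spin(right)): (3, -4) facing north
step 4 (arc(left, 4)): (-1, 0) facing west
step 5 (straight(3)): (-4, 0) facing west
no 4-step plan works, so 5 is optimal.

straight(3), spin(right), spin(right), arc(left, 4), straight(3)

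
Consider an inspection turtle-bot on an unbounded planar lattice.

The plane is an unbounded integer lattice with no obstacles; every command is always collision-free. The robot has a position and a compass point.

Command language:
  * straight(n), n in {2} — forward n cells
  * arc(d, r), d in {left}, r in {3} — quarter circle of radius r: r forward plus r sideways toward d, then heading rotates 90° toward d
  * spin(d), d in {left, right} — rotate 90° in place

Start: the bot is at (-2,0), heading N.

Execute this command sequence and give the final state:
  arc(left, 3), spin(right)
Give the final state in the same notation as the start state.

t0: at (-2,0), heading N
t=1 arc(left, 3) ⇒ at (-5,3), heading W
t=2 spin(right) ⇒ at (-5,3), heading N

at (-5,3), heading N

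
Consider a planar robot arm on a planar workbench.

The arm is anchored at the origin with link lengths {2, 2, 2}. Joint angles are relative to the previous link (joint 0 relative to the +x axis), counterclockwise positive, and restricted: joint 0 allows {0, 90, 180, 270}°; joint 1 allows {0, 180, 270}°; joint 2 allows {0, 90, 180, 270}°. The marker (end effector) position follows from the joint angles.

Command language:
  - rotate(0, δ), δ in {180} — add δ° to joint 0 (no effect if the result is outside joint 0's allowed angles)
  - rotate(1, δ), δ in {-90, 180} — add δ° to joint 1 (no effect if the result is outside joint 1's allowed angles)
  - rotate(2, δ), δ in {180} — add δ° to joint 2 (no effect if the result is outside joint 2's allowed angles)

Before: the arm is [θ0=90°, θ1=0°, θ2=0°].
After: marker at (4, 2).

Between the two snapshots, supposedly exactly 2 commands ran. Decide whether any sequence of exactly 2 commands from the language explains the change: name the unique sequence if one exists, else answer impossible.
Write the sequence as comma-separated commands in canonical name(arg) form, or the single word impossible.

rotate(1, -90), rotate(1, 180)

key: running rotate(1, 180) before rotate(1, -90) would end elsewhere — order is forced
initial: [θ0=90°, θ1=0°, θ2=0°]
[1] after rotate(1, -90): [θ0=90°, θ1=270°, θ2=0°]
[2] after rotate(1, 180): [θ0=90°, θ1=270°, θ2=0°]
no other 2-command option fits: unique.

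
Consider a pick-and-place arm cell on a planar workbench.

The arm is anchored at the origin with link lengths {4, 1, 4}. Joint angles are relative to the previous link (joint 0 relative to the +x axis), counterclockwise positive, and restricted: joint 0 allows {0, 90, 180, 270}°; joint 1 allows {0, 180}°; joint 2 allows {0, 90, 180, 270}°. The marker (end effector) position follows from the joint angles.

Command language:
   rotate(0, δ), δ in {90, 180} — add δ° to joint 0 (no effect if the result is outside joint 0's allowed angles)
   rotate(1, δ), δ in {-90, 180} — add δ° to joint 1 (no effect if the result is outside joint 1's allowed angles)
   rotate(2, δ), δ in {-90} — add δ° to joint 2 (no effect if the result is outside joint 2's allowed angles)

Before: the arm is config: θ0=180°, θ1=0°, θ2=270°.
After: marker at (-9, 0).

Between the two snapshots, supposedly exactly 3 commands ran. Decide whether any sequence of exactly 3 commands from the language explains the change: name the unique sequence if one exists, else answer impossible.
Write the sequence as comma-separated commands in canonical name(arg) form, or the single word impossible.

rotate(2, -90), rotate(2, -90), rotate(2, -90)

start: config: θ0=180°, θ1=0°, θ2=270°
step 1 (rotate(2, -90)): config: θ0=180°, θ1=0°, θ2=180°
step 2 (rotate(2, -90)): config: θ0=180°, θ1=0°, θ2=90°
step 3 (rotate(2, -90)): config: θ0=180°, θ1=0°, θ2=0°
uniquely the one of 125 3-step routes that fits.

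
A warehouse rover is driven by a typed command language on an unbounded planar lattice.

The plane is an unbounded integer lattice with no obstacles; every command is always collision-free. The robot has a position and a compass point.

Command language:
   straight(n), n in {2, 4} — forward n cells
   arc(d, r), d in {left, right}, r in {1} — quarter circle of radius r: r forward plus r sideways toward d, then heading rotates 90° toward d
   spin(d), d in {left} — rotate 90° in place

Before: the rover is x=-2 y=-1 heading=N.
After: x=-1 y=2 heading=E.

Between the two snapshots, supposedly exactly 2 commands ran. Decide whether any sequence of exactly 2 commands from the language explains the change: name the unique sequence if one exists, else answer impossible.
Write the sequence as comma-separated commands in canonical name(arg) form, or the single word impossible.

key: position moved to (-1,2) AND the heading swung to E — translation plus rotation needed
initial: x=-2 y=-1 heading=N
[1] after straight(2): x=-2 y=1 heading=N
[2] after arc(right, 1): x=-1 y=2 heading=E
uniquely the one of 25 2-step routes that fits.

straight(2), arc(right, 1)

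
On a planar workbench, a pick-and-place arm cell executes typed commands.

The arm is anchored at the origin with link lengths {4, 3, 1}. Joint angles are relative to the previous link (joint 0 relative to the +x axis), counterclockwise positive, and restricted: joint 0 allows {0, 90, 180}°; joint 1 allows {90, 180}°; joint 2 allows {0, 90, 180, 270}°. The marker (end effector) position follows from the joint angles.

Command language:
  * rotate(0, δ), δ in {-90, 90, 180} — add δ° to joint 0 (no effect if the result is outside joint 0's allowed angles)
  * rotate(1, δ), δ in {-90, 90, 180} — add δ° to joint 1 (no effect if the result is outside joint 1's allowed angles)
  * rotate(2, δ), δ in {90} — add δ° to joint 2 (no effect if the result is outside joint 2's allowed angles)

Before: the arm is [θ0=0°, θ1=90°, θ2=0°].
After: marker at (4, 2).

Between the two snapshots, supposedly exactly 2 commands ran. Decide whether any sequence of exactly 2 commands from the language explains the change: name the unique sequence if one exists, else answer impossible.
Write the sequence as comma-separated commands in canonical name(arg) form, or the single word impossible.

start: [θ0=0°, θ1=90°, θ2=0°]
[1] after rotate(2, 90): [θ0=0°, θ1=90°, θ2=90°]
[2] after rotate(2, 90): [θ0=0°, θ1=90°, θ2=180°]
uniquely the one of 49 2-step routes that fits.

rotate(2, 90), rotate(2, 90)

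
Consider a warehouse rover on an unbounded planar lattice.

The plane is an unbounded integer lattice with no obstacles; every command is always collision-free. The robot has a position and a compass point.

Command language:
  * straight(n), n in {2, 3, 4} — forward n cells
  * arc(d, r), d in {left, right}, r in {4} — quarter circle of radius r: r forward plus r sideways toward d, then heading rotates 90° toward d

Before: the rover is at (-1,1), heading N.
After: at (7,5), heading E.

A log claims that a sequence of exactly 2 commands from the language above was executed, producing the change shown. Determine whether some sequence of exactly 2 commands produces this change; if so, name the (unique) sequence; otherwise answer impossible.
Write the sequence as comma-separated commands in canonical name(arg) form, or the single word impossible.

key: order matters: swapping arc(right, 4) and straight(4) lands elsewhere
start: at (-1,1), heading N
[1] after arc(right, 4): at (3,5), heading E
[2] after straight(4): at (7,5), heading E
no rival 2-sequence matches.

arc(right, 4), straight(4)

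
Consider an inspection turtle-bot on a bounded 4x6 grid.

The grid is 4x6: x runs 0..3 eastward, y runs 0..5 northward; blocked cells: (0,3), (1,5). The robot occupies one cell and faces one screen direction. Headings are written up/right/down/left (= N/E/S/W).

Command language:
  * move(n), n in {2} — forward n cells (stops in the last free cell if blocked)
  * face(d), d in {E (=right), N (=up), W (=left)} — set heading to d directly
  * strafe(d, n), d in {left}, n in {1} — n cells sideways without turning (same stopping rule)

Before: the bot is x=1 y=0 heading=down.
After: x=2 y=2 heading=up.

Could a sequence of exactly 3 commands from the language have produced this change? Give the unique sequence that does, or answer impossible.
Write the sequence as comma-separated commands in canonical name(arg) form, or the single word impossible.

key: position moved to (2,2) AND the heading swung to N — translation plus rotation needed
t0: x=1 y=0 heading=down
t=1 strafe(left, 1) ⇒ x=2 y=0 heading=down
t=2 face(N) ⇒ x=2 y=0 heading=up
t=3 move(2) ⇒ x=2 y=2 heading=up
uniquely the one of 125 3-step routes that fits.

strafe(left, 1), face(N), move(2)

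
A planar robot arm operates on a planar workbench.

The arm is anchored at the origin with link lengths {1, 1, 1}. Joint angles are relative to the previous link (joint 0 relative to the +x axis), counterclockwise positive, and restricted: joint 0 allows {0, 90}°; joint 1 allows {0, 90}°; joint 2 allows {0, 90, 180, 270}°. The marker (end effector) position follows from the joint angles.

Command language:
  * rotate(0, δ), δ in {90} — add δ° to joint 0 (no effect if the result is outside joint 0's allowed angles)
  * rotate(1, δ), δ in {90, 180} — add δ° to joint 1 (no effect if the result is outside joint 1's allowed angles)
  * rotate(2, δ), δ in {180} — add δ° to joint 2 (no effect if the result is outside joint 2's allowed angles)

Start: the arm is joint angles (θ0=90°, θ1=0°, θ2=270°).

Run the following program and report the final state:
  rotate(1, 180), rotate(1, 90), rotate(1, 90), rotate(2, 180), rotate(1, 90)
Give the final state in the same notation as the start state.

start: joint angles (θ0=90°, θ1=0°, θ2=270°)
[1] after rotate(1, 180): joint angles (θ0=90°, θ1=0°, θ2=270°)
[2] after rotate(1, 90): joint angles (θ0=90°, θ1=90°, θ2=270°)
[3] after rotate(1, 90): joint angles (θ0=90°, θ1=90°, θ2=270°)
[4] after rotate(2, 180): joint angles (θ0=90°, θ1=90°, θ2=90°)
[5] after rotate(1, 90): joint angles (θ0=90°, θ1=90°, θ2=90°)

joint angles (θ0=90°, θ1=90°, θ2=90°)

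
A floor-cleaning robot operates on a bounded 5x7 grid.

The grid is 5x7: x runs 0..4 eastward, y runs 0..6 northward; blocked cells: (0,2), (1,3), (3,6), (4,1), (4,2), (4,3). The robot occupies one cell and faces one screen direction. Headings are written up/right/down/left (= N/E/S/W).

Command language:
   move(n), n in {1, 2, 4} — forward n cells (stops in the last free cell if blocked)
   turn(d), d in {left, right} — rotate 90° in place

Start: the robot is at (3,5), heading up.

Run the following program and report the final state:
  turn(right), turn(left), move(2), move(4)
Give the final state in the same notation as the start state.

at (3,5), heading up

begin: at (3,5), heading up
t=1 turn(right) ⇒ at (3,5), heading right
t=2 turn(left) ⇒ at (3,5), heading up
t=3 move(2) ⇒ at (3,5), heading up
t=4 move(4) ⇒ at (3,5), heading up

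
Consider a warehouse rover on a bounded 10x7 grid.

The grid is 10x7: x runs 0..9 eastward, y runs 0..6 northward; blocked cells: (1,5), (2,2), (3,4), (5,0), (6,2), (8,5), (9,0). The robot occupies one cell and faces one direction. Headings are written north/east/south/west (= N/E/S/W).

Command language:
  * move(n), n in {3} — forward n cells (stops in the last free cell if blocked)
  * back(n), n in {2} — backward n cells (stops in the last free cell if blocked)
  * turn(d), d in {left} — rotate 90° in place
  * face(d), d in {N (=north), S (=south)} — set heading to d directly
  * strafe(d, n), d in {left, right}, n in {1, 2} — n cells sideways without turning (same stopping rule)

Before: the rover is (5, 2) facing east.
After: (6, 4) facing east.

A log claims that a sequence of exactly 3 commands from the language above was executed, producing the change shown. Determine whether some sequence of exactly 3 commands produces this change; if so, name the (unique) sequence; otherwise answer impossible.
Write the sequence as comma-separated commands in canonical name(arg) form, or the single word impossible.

strafe(left, 2), move(3), back(2)

key: order matters: swapping strafe(left, 2) and back(2) lands elsewhere
t0: (5, 2) facing east
[1] after strafe(left, 2): (5, 4) facing east
[2] after move(3): (8, 4) facing east
[3] after back(2): (6, 4) facing east
uniquely the one of 729 3-step routes that fits.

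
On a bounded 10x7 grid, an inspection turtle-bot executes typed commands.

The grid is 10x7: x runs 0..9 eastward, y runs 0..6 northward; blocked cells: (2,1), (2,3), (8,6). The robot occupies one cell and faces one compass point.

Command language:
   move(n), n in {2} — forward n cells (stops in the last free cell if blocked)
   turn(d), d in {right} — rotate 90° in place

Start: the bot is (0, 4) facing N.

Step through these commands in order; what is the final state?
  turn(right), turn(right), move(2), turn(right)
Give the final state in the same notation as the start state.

(0, 2) facing W

start: (0, 4) facing N
step 1 (turn(right)): (0, 4) facing E
step 2 (turn(right)): (0, 4) facing S
step 3 (move(2)): (0, 2) facing S
step 4 (turn(right)): (0, 2) facing W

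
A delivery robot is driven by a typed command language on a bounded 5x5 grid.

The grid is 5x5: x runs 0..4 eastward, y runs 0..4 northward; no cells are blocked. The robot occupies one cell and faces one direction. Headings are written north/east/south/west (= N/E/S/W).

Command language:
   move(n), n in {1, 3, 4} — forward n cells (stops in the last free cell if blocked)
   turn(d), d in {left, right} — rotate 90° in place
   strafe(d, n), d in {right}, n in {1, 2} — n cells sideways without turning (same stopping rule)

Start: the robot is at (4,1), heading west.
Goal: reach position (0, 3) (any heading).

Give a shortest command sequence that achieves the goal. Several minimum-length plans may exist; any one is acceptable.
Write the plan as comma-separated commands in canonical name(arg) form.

move(4), strafe(right, 2)

begin: at (4,1), heading west
1. move(4) → at (0,1), heading west
2. strafe(right, 2) → at (0,3), heading west
no 1-step plan works, so 2 is optimal.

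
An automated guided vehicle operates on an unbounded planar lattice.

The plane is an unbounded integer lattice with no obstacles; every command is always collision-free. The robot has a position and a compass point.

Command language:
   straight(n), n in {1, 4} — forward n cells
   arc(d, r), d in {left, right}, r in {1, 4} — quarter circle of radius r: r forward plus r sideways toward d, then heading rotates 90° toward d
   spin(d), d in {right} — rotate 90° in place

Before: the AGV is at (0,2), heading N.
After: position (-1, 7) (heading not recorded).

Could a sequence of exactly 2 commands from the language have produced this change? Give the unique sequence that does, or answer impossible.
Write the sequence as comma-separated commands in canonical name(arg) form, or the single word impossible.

straight(4), arc(left, 1)

key: order matters: swapping straight(4) and arc(left, 1) lands elsewhere
t0: at (0,2), heading N
[1] after straight(4): at (0,6), heading N
[2] after arc(left, 1): at (-1,7), heading W
all 49 alternatives checked — unique.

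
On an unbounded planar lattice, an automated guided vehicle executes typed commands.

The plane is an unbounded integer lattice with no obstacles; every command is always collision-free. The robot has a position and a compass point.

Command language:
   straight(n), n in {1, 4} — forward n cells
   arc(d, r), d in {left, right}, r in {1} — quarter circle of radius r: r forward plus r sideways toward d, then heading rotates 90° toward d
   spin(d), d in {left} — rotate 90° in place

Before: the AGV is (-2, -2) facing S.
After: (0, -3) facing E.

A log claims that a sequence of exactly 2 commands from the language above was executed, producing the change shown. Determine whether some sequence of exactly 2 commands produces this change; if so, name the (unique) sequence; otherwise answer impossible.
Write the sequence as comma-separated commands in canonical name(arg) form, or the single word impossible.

arc(left, 1), straight(1)

key: position moved to (0,-3) AND the heading swung to E — translation plus rotation needed
initial: (-2, -2) facing S
1. arc(left, 1) → (-1, -3) facing E
2. straight(1) → (0, -3) facing E
uniquely the one of 25 2-step routes that fits.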